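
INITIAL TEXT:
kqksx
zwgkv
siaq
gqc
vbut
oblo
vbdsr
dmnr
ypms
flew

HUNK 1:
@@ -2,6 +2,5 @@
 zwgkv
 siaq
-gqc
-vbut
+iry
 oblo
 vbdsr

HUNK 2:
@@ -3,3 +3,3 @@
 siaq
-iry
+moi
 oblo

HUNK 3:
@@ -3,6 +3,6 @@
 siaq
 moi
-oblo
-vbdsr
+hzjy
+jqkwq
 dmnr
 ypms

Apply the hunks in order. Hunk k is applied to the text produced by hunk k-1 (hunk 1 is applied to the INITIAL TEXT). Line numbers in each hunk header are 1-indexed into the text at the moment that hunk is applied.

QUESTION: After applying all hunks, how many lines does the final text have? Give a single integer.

Hunk 1: at line 2 remove [gqc,vbut] add [iry] -> 9 lines: kqksx zwgkv siaq iry oblo vbdsr dmnr ypms flew
Hunk 2: at line 3 remove [iry] add [moi] -> 9 lines: kqksx zwgkv siaq moi oblo vbdsr dmnr ypms flew
Hunk 3: at line 3 remove [oblo,vbdsr] add [hzjy,jqkwq] -> 9 lines: kqksx zwgkv siaq moi hzjy jqkwq dmnr ypms flew
Final line count: 9

Answer: 9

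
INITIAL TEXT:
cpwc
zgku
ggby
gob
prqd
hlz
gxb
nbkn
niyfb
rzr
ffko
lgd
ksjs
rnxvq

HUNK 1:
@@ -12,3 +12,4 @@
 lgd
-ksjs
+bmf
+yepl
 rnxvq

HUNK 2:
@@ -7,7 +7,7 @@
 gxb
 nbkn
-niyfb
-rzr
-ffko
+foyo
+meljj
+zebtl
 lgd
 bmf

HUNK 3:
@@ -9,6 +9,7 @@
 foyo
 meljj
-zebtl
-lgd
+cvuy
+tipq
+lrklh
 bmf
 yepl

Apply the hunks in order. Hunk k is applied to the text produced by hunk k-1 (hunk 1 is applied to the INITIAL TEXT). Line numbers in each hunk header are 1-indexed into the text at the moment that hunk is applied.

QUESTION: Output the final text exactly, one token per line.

Hunk 1: at line 12 remove [ksjs] add [bmf,yepl] -> 15 lines: cpwc zgku ggby gob prqd hlz gxb nbkn niyfb rzr ffko lgd bmf yepl rnxvq
Hunk 2: at line 7 remove [niyfb,rzr,ffko] add [foyo,meljj,zebtl] -> 15 lines: cpwc zgku ggby gob prqd hlz gxb nbkn foyo meljj zebtl lgd bmf yepl rnxvq
Hunk 3: at line 9 remove [zebtl,lgd] add [cvuy,tipq,lrklh] -> 16 lines: cpwc zgku ggby gob prqd hlz gxb nbkn foyo meljj cvuy tipq lrklh bmf yepl rnxvq

Answer: cpwc
zgku
ggby
gob
prqd
hlz
gxb
nbkn
foyo
meljj
cvuy
tipq
lrklh
bmf
yepl
rnxvq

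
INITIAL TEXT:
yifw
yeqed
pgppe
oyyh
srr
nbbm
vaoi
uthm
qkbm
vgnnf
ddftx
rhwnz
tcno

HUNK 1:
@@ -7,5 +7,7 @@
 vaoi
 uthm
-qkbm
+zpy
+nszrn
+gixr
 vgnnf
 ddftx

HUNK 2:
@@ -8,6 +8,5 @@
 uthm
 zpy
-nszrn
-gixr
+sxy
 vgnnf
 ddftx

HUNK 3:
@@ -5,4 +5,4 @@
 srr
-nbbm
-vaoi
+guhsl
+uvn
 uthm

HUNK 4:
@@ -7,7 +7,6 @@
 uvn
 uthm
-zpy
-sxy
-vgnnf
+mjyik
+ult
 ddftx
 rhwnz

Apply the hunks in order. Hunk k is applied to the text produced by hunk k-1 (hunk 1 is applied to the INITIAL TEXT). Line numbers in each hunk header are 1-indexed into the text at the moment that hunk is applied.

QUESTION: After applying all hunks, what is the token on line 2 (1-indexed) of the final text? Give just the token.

Answer: yeqed

Derivation:
Hunk 1: at line 7 remove [qkbm] add [zpy,nszrn,gixr] -> 15 lines: yifw yeqed pgppe oyyh srr nbbm vaoi uthm zpy nszrn gixr vgnnf ddftx rhwnz tcno
Hunk 2: at line 8 remove [nszrn,gixr] add [sxy] -> 14 lines: yifw yeqed pgppe oyyh srr nbbm vaoi uthm zpy sxy vgnnf ddftx rhwnz tcno
Hunk 3: at line 5 remove [nbbm,vaoi] add [guhsl,uvn] -> 14 lines: yifw yeqed pgppe oyyh srr guhsl uvn uthm zpy sxy vgnnf ddftx rhwnz tcno
Hunk 4: at line 7 remove [zpy,sxy,vgnnf] add [mjyik,ult] -> 13 lines: yifw yeqed pgppe oyyh srr guhsl uvn uthm mjyik ult ddftx rhwnz tcno
Final line 2: yeqed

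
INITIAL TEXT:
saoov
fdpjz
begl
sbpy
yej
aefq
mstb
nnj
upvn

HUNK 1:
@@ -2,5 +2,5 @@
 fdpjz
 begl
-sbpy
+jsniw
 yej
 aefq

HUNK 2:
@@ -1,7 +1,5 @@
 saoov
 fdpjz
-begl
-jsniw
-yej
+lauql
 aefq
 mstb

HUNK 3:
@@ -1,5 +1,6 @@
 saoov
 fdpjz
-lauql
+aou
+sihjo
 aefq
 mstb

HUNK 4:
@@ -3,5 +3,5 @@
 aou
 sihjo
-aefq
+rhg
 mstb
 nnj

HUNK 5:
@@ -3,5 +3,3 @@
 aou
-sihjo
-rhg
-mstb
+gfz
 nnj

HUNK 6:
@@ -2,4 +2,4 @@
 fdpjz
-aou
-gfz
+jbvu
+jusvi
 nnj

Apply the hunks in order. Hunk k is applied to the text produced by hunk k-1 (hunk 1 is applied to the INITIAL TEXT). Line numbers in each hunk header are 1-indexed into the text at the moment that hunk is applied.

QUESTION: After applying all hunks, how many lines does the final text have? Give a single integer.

Hunk 1: at line 2 remove [sbpy] add [jsniw] -> 9 lines: saoov fdpjz begl jsniw yej aefq mstb nnj upvn
Hunk 2: at line 1 remove [begl,jsniw,yej] add [lauql] -> 7 lines: saoov fdpjz lauql aefq mstb nnj upvn
Hunk 3: at line 1 remove [lauql] add [aou,sihjo] -> 8 lines: saoov fdpjz aou sihjo aefq mstb nnj upvn
Hunk 4: at line 3 remove [aefq] add [rhg] -> 8 lines: saoov fdpjz aou sihjo rhg mstb nnj upvn
Hunk 5: at line 3 remove [sihjo,rhg,mstb] add [gfz] -> 6 lines: saoov fdpjz aou gfz nnj upvn
Hunk 6: at line 2 remove [aou,gfz] add [jbvu,jusvi] -> 6 lines: saoov fdpjz jbvu jusvi nnj upvn
Final line count: 6

Answer: 6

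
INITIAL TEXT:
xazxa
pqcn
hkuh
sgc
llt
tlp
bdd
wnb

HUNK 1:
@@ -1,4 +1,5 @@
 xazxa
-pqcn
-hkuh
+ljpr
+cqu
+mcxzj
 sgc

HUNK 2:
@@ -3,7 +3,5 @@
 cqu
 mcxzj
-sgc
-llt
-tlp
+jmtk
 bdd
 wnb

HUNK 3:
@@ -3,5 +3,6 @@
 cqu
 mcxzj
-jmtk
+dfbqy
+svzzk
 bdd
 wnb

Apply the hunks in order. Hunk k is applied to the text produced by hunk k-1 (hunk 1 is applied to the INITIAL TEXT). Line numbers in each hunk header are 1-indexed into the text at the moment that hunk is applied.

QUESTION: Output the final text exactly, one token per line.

Hunk 1: at line 1 remove [pqcn,hkuh] add [ljpr,cqu,mcxzj] -> 9 lines: xazxa ljpr cqu mcxzj sgc llt tlp bdd wnb
Hunk 2: at line 3 remove [sgc,llt,tlp] add [jmtk] -> 7 lines: xazxa ljpr cqu mcxzj jmtk bdd wnb
Hunk 3: at line 3 remove [jmtk] add [dfbqy,svzzk] -> 8 lines: xazxa ljpr cqu mcxzj dfbqy svzzk bdd wnb

Answer: xazxa
ljpr
cqu
mcxzj
dfbqy
svzzk
bdd
wnb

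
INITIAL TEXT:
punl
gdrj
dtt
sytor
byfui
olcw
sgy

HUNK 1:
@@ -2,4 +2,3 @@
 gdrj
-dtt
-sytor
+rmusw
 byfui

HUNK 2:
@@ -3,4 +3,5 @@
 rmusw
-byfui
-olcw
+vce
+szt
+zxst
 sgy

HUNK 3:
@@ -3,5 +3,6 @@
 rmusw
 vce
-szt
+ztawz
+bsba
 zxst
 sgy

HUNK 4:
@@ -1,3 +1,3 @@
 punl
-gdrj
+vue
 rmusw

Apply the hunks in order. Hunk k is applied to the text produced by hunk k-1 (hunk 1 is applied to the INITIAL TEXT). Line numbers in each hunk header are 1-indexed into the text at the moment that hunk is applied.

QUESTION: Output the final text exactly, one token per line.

Answer: punl
vue
rmusw
vce
ztawz
bsba
zxst
sgy

Derivation:
Hunk 1: at line 2 remove [dtt,sytor] add [rmusw] -> 6 lines: punl gdrj rmusw byfui olcw sgy
Hunk 2: at line 3 remove [byfui,olcw] add [vce,szt,zxst] -> 7 lines: punl gdrj rmusw vce szt zxst sgy
Hunk 3: at line 3 remove [szt] add [ztawz,bsba] -> 8 lines: punl gdrj rmusw vce ztawz bsba zxst sgy
Hunk 4: at line 1 remove [gdrj] add [vue] -> 8 lines: punl vue rmusw vce ztawz bsba zxst sgy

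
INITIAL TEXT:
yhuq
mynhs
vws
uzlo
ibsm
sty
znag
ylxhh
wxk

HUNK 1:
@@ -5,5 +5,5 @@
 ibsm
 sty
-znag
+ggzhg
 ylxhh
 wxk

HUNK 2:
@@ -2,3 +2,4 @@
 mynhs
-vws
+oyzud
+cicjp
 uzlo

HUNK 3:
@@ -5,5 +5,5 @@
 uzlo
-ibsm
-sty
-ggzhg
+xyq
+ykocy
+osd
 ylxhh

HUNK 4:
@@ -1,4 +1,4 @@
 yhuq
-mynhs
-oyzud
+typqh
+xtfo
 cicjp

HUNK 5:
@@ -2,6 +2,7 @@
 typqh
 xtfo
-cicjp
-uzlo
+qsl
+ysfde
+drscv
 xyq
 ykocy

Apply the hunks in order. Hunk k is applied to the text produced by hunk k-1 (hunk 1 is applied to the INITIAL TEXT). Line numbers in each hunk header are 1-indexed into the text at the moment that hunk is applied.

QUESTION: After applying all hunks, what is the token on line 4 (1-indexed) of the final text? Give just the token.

Answer: qsl

Derivation:
Hunk 1: at line 5 remove [znag] add [ggzhg] -> 9 lines: yhuq mynhs vws uzlo ibsm sty ggzhg ylxhh wxk
Hunk 2: at line 2 remove [vws] add [oyzud,cicjp] -> 10 lines: yhuq mynhs oyzud cicjp uzlo ibsm sty ggzhg ylxhh wxk
Hunk 3: at line 5 remove [ibsm,sty,ggzhg] add [xyq,ykocy,osd] -> 10 lines: yhuq mynhs oyzud cicjp uzlo xyq ykocy osd ylxhh wxk
Hunk 4: at line 1 remove [mynhs,oyzud] add [typqh,xtfo] -> 10 lines: yhuq typqh xtfo cicjp uzlo xyq ykocy osd ylxhh wxk
Hunk 5: at line 2 remove [cicjp,uzlo] add [qsl,ysfde,drscv] -> 11 lines: yhuq typqh xtfo qsl ysfde drscv xyq ykocy osd ylxhh wxk
Final line 4: qsl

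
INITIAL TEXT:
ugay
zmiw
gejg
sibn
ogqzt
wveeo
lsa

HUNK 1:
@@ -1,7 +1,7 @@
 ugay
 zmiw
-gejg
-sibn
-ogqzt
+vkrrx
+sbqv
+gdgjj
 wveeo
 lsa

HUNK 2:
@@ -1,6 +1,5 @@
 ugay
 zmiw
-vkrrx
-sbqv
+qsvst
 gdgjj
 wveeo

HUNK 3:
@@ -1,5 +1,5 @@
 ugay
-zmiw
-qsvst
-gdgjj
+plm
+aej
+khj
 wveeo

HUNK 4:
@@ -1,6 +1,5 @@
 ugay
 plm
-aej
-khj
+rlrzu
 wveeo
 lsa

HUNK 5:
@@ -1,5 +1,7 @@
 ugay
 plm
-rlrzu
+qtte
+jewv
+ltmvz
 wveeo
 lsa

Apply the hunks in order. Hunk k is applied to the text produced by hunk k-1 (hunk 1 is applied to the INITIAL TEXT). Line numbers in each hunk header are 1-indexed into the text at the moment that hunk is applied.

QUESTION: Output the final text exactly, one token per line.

Hunk 1: at line 1 remove [gejg,sibn,ogqzt] add [vkrrx,sbqv,gdgjj] -> 7 lines: ugay zmiw vkrrx sbqv gdgjj wveeo lsa
Hunk 2: at line 1 remove [vkrrx,sbqv] add [qsvst] -> 6 lines: ugay zmiw qsvst gdgjj wveeo lsa
Hunk 3: at line 1 remove [zmiw,qsvst,gdgjj] add [plm,aej,khj] -> 6 lines: ugay plm aej khj wveeo lsa
Hunk 4: at line 1 remove [aej,khj] add [rlrzu] -> 5 lines: ugay plm rlrzu wveeo lsa
Hunk 5: at line 1 remove [rlrzu] add [qtte,jewv,ltmvz] -> 7 lines: ugay plm qtte jewv ltmvz wveeo lsa

Answer: ugay
plm
qtte
jewv
ltmvz
wveeo
lsa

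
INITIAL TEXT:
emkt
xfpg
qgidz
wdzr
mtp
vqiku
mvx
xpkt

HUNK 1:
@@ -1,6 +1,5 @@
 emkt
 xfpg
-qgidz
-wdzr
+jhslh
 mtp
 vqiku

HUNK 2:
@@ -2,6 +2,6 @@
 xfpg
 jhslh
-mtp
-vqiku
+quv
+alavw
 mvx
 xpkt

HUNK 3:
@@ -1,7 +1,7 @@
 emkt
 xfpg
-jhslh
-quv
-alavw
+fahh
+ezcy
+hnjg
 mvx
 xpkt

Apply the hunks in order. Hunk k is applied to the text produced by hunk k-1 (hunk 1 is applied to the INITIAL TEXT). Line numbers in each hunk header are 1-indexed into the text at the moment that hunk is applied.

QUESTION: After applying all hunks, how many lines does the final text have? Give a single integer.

Answer: 7

Derivation:
Hunk 1: at line 1 remove [qgidz,wdzr] add [jhslh] -> 7 lines: emkt xfpg jhslh mtp vqiku mvx xpkt
Hunk 2: at line 2 remove [mtp,vqiku] add [quv,alavw] -> 7 lines: emkt xfpg jhslh quv alavw mvx xpkt
Hunk 3: at line 1 remove [jhslh,quv,alavw] add [fahh,ezcy,hnjg] -> 7 lines: emkt xfpg fahh ezcy hnjg mvx xpkt
Final line count: 7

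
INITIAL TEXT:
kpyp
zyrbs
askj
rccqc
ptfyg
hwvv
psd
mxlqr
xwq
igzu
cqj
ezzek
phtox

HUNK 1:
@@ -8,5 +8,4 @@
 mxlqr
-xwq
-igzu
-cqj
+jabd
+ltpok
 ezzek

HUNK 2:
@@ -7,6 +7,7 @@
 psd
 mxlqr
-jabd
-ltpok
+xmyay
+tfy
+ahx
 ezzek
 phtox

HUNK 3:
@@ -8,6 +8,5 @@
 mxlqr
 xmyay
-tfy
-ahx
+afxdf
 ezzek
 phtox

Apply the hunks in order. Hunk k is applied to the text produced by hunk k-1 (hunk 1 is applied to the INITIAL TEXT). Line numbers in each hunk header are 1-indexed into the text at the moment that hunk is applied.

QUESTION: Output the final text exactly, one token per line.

Hunk 1: at line 8 remove [xwq,igzu,cqj] add [jabd,ltpok] -> 12 lines: kpyp zyrbs askj rccqc ptfyg hwvv psd mxlqr jabd ltpok ezzek phtox
Hunk 2: at line 7 remove [jabd,ltpok] add [xmyay,tfy,ahx] -> 13 lines: kpyp zyrbs askj rccqc ptfyg hwvv psd mxlqr xmyay tfy ahx ezzek phtox
Hunk 3: at line 8 remove [tfy,ahx] add [afxdf] -> 12 lines: kpyp zyrbs askj rccqc ptfyg hwvv psd mxlqr xmyay afxdf ezzek phtox

Answer: kpyp
zyrbs
askj
rccqc
ptfyg
hwvv
psd
mxlqr
xmyay
afxdf
ezzek
phtox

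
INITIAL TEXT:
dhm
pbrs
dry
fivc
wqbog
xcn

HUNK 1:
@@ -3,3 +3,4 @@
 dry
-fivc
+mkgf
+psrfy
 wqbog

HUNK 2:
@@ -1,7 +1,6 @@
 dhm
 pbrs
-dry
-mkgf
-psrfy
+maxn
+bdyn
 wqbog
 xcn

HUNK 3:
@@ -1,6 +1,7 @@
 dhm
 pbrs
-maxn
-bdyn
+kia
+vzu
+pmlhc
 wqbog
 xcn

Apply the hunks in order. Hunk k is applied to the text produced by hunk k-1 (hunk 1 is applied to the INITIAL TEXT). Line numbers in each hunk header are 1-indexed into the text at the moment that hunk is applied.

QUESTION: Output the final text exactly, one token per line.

Hunk 1: at line 3 remove [fivc] add [mkgf,psrfy] -> 7 lines: dhm pbrs dry mkgf psrfy wqbog xcn
Hunk 2: at line 1 remove [dry,mkgf,psrfy] add [maxn,bdyn] -> 6 lines: dhm pbrs maxn bdyn wqbog xcn
Hunk 3: at line 1 remove [maxn,bdyn] add [kia,vzu,pmlhc] -> 7 lines: dhm pbrs kia vzu pmlhc wqbog xcn

Answer: dhm
pbrs
kia
vzu
pmlhc
wqbog
xcn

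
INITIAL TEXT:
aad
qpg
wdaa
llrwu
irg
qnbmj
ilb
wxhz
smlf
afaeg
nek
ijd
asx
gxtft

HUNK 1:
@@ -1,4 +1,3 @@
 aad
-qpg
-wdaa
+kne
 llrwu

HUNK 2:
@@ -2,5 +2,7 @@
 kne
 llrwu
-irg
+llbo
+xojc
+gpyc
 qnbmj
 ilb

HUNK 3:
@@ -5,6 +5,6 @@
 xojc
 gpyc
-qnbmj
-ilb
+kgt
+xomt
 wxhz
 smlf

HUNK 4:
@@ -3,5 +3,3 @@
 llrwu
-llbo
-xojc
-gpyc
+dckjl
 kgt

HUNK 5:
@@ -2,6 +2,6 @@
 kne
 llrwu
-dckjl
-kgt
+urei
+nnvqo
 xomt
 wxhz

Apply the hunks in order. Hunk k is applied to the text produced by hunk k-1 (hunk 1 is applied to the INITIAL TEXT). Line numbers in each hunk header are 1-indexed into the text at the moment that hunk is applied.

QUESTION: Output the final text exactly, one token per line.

Answer: aad
kne
llrwu
urei
nnvqo
xomt
wxhz
smlf
afaeg
nek
ijd
asx
gxtft

Derivation:
Hunk 1: at line 1 remove [qpg,wdaa] add [kne] -> 13 lines: aad kne llrwu irg qnbmj ilb wxhz smlf afaeg nek ijd asx gxtft
Hunk 2: at line 2 remove [irg] add [llbo,xojc,gpyc] -> 15 lines: aad kne llrwu llbo xojc gpyc qnbmj ilb wxhz smlf afaeg nek ijd asx gxtft
Hunk 3: at line 5 remove [qnbmj,ilb] add [kgt,xomt] -> 15 lines: aad kne llrwu llbo xojc gpyc kgt xomt wxhz smlf afaeg nek ijd asx gxtft
Hunk 4: at line 3 remove [llbo,xojc,gpyc] add [dckjl] -> 13 lines: aad kne llrwu dckjl kgt xomt wxhz smlf afaeg nek ijd asx gxtft
Hunk 5: at line 2 remove [dckjl,kgt] add [urei,nnvqo] -> 13 lines: aad kne llrwu urei nnvqo xomt wxhz smlf afaeg nek ijd asx gxtft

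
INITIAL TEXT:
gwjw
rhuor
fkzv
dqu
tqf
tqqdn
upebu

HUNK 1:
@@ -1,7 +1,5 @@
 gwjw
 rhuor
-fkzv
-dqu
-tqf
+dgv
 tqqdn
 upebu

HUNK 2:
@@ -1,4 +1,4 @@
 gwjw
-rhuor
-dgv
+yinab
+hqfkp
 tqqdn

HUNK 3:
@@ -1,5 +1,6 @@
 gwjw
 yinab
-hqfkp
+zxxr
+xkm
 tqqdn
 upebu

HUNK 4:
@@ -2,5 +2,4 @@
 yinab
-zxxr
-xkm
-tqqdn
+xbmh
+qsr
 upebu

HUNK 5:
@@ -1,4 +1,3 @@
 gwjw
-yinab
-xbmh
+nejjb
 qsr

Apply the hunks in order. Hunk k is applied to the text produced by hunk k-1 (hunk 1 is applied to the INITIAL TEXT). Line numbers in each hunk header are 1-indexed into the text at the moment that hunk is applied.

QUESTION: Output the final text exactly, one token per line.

Hunk 1: at line 1 remove [fkzv,dqu,tqf] add [dgv] -> 5 lines: gwjw rhuor dgv tqqdn upebu
Hunk 2: at line 1 remove [rhuor,dgv] add [yinab,hqfkp] -> 5 lines: gwjw yinab hqfkp tqqdn upebu
Hunk 3: at line 1 remove [hqfkp] add [zxxr,xkm] -> 6 lines: gwjw yinab zxxr xkm tqqdn upebu
Hunk 4: at line 2 remove [zxxr,xkm,tqqdn] add [xbmh,qsr] -> 5 lines: gwjw yinab xbmh qsr upebu
Hunk 5: at line 1 remove [yinab,xbmh] add [nejjb] -> 4 lines: gwjw nejjb qsr upebu

Answer: gwjw
nejjb
qsr
upebu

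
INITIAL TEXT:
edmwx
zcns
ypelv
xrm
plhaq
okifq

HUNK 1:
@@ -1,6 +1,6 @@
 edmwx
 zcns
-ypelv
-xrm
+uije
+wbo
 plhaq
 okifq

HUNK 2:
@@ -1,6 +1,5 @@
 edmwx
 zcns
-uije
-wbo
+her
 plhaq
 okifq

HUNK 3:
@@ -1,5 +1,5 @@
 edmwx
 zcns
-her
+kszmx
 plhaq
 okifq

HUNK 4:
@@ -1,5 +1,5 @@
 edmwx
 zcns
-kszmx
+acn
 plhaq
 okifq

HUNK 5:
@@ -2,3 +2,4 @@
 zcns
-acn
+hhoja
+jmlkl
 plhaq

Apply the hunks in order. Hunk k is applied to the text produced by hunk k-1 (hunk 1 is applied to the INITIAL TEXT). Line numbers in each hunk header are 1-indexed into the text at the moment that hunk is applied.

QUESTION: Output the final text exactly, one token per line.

Answer: edmwx
zcns
hhoja
jmlkl
plhaq
okifq

Derivation:
Hunk 1: at line 1 remove [ypelv,xrm] add [uije,wbo] -> 6 lines: edmwx zcns uije wbo plhaq okifq
Hunk 2: at line 1 remove [uije,wbo] add [her] -> 5 lines: edmwx zcns her plhaq okifq
Hunk 3: at line 1 remove [her] add [kszmx] -> 5 lines: edmwx zcns kszmx plhaq okifq
Hunk 4: at line 1 remove [kszmx] add [acn] -> 5 lines: edmwx zcns acn plhaq okifq
Hunk 5: at line 2 remove [acn] add [hhoja,jmlkl] -> 6 lines: edmwx zcns hhoja jmlkl plhaq okifq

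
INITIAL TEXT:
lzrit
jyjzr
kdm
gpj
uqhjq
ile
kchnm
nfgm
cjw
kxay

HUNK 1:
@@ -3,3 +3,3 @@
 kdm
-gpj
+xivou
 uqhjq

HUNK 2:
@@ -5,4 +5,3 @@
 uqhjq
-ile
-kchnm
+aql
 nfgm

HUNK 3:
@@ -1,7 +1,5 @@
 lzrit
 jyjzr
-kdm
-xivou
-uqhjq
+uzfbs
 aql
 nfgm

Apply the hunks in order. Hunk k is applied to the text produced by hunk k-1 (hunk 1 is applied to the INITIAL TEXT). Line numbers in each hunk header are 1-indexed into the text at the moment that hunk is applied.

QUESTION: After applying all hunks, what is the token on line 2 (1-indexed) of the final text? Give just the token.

Hunk 1: at line 3 remove [gpj] add [xivou] -> 10 lines: lzrit jyjzr kdm xivou uqhjq ile kchnm nfgm cjw kxay
Hunk 2: at line 5 remove [ile,kchnm] add [aql] -> 9 lines: lzrit jyjzr kdm xivou uqhjq aql nfgm cjw kxay
Hunk 3: at line 1 remove [kdm,xivou,uqhjq] add [uzfbs] -> 7 lines: lzrit jyjzr uzfbs aql nfgm cjw kxay
Final line 2: jyjzr

Answer: jyjzr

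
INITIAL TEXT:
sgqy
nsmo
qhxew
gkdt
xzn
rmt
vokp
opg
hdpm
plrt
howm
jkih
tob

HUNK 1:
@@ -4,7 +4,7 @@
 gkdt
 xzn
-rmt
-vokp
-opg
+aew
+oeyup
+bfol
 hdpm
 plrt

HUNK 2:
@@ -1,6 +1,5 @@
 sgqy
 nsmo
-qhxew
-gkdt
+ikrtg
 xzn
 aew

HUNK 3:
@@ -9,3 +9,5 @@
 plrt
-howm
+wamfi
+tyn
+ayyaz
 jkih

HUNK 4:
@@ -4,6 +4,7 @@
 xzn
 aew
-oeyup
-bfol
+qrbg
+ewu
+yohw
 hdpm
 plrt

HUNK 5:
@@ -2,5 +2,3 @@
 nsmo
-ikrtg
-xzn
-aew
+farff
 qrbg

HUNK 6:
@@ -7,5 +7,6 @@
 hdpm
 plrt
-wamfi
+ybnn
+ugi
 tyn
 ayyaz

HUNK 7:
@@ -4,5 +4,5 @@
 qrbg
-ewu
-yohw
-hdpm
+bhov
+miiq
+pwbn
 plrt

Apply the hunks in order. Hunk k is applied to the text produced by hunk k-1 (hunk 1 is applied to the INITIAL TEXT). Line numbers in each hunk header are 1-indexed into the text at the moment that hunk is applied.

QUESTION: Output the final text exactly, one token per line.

Hunk 1: at line 4 remove [rmt,vokp,opg] add [aew,oeyup,bfol] -> 13 lines: sgqy nsmo qhxew gkdt xzn aew oeyup bfol hdpm plrt howm jkih tob
Hunk 2: at line 1 remove [qhxew,gkdt] add [ikrtg] -> 12 lines: sgqy nsmo ikrtg xzn aew oeyup bfol hdpm plrt howm jkih tob
Hunk 3: at line 9 remove [howm] add [wamfi,tyn,ayyaz] -> 14 lines: sgqy nsmo ikrtg xzn aew oeyup bfol hdpm plrt wamfi tyn ayyaz jkih tob
Hunk 4: at line 4 remove [oeyup,bfol] add [qrbg,ewu,yohw] -> 15 lines: sgqy nsmo ikrtg xzn aew qrbg ewu yohw hdpm plrt wamfi tyn ayyaz jkih tob
Hunk 5: at line 2 remove [ikrtg,xzn,aew] add [farff] -> 13 lines: sgqy nsmo farff qrbg ewu yohw hdpm plrt wamfi tyn ayyaz jkih tob
Hunk 6: at line 7 remove [wamfi] add [ybnn,ugi] -> 14 lines: sgqy nsmo farff qrbg ewu yohw hdpm plrt ybnn ugi tyn ayyaz jkih tob
Hunk 7: at line 4 remove [ewu,yohw,hdpm] add [bhov,miiq,pwbn] -> 14 lines: sgqy nsmo farff qrbg bhov miiq pwbn plrt ybnn ugi tyn ayyaz jkih tob

Answer: sgqy
nsmo
farff
qrbg
bhov
miiq
pwbn
plrt
ybnn
ugi
tyn
ayyaz
jkih
tob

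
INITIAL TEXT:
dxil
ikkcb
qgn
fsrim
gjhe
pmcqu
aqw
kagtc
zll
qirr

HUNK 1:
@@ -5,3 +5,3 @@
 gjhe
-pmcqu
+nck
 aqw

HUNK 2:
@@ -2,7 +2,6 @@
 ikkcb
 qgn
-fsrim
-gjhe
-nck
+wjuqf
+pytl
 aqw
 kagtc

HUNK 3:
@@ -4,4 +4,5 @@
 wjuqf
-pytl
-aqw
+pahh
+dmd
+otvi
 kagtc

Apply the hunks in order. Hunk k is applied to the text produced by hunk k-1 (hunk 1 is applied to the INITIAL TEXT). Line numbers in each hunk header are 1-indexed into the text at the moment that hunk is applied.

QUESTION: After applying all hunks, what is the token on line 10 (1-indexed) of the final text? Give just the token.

Answer: qirr

Derivation:
Hunk 1: at line 5 remove [pmcqu] add [nck] -> 10 lines: dxil ikkcb qgn fsrim gjhe nck aqw kagtc zll qirr
Hunk 2: at line 2 remove [fsrim,gjhe,nck] add [wjuqf,pytl] -> 9 lines: dxil ikkcb qgn wjuqf pytl aqw kagtc zll qirr
Hunk 3: at line 4 remove [pytl,aqw] add [pahh,dmd,otvi] -> 10 lines: dxil ikkcb qgn wjuqf pahh dmd otvi kagtc zll qirr
Final line 10: qirr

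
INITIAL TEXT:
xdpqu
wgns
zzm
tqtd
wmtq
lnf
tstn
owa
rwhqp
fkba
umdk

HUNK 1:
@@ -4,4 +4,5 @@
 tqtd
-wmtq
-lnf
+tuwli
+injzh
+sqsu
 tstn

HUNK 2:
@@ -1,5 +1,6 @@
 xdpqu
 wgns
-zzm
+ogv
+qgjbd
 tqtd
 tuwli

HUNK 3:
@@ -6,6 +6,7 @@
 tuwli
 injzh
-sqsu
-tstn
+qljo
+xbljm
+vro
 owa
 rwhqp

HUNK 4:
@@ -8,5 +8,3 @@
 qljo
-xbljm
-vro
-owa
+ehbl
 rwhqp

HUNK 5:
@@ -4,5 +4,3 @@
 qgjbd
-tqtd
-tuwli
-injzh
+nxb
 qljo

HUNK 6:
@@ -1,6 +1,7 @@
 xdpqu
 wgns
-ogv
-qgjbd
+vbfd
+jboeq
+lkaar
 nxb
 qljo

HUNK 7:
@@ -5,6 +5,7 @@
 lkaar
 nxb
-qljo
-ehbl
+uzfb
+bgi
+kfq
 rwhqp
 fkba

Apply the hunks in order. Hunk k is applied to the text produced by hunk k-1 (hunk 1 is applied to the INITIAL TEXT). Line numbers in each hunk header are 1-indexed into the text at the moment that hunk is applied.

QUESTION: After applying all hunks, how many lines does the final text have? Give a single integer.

Hunk 1: at line 4 remove [wmtq,lnf] add [tuwli,injzh,sqsu] -> 12 lines: xdpqu wgns zzm tqtd tuwli injzh sqsu tstn owa rwhqp fkba umdk
Hunk 2: at line 1 remove [zzm] add [ogv,qgjbd] -> 13 lines: xdpqu wgns ogv qgjbd tqtd tuwli injzh sqsu tstn owa rwhqp fkba umdk
Hunk 3: at line 6 remove [sqsu,tstn] add [qljo,xbljm,vro] -> 14 lines: xdpqu wgns ogv qgjbd tqtd tuwli injzh qljo xbljm vro owa rwhqp fkba umdk
Hunk 4: at line 8 remove [xbljm,vro,owa] add [ehbl] -> 12 lines: xdpqu wgns ogv qgjbd tqtd tuwli injzh qljo ehbl rwhqp fkba umdk
Hunk 5: at line 4 remove [tqtd,tuwli,injzh] add [nxb] -> 10 lines: xdpqu wgns ogv qgjbd nxb qljo ehbl rwhqp fkba umdk
Hunk 6: at line 1 remove [ogv,qgjbd] add [vbfd,jboeq,lkaar] -> 11 lines: xdpqu wgns vbfd jboeq lkaar nxb qljo ehbl rwhqp fkba umdk
Hunk 7: at line 5 remove [qljo,ehbl] add [uzfb,bgi,kfq] -> 12 lines: xdpqu wgns vbfd jboeq lkaar nxb uzfb bgi kfq rwhqp fkba umdk
Final line count: 12

Answer: 12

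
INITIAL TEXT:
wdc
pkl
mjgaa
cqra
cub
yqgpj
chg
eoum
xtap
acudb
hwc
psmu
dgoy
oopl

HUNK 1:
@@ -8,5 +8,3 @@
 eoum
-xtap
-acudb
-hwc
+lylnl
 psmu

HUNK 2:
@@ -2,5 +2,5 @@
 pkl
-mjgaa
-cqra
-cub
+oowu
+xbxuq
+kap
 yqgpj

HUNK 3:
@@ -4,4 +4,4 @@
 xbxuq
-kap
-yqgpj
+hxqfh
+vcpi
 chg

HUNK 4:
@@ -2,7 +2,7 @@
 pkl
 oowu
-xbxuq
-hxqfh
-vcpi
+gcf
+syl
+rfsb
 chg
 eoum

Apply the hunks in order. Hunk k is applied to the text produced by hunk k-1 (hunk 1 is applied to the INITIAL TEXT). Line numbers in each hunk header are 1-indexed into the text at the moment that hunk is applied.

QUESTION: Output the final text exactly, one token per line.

Answer: wdc
pkl
oowu
gcf
syl
rfsb
chg
eoum
lylnl
psmu
dgoy
oopl

Derivation:
Hunk 1: at line 8 remove [xtap,acudb,hwc] add [lylnl] -> 12 lines: wdc pkl mjgaa cqra cub yqgpj chg eoum lylnl psmu dgoy oopl
Hunk 2: at line 2 remove [mjgaa,cqra,cub] add [oowu,xbxuq,kap] -> 12 lines: wdc pkl oowu xbxuq kap yqgpj chg eoum lylnl psmu dgoy oopl
Hunk 3: at line 4 remove [kap,yqgpj] add [hxqfh,vcpi] -> 12 lines: wdc pkl oowu xbxuq hxqfh vcpi chg eoum lylnl psmu dgoy oopl
Hunk 4: at line 2 remove [xbxuq,hxqfh,vcpi] add [gcf,syl,rfsb] -> 12 lines: wdc pkl oowu gcf syl rfsb chg eoum lylnl psmu dgoy oopl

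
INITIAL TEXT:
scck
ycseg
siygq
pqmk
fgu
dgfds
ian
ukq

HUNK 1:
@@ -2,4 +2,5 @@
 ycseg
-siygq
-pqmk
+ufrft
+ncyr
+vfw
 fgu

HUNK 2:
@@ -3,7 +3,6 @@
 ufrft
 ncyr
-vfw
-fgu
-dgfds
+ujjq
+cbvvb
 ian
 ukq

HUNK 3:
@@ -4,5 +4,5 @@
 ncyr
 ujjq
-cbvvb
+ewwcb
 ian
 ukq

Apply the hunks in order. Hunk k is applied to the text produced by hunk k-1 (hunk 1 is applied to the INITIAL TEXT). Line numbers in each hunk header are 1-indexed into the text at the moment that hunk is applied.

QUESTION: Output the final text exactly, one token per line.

Answer: scck
ycseg
ufrft
ncyr
ujjq
ewwcb
ian
ukq

Derivation:
Hunk 1: at line 2 remove [siygq,pqmk] add [ufrft,ncyr,vfw] -> 9 lines: scck ycseg ufrft ncyr vfw fgu dgfds ian ukq
Hunk 2: at line 3 remove [vfw,fgu,dgfds] add [ujjq,cbvvb] -> 8 lines: scck ycseg ufrft ncyr ujjq cbvvb ian ukq
Hunk 3: at line 4 remove [cbvvb] add [ewwcb] -> 8 lines: scck ycseg ufrft ncyr ujjq ewwcb ian ukq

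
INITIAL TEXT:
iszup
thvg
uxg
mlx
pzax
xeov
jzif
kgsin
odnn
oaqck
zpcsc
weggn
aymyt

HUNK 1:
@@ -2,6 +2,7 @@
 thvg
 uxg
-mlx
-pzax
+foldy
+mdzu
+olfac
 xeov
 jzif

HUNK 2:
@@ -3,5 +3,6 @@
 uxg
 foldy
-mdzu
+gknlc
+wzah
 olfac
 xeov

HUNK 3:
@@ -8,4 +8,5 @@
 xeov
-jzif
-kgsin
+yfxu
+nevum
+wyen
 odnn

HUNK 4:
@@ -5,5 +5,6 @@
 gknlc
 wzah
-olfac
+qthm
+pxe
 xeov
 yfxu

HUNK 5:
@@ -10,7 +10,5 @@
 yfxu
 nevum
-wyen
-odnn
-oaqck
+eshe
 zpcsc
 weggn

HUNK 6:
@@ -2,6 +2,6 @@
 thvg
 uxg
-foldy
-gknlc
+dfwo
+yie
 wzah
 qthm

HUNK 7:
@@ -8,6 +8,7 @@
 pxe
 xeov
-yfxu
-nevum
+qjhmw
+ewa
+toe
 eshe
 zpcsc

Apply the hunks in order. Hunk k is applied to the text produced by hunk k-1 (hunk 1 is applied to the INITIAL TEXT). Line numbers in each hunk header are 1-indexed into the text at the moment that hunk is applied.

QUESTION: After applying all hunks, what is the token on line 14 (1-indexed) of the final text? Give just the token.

Hunk 1: at line 2 remove [mlx,pzax] add [foldy,mdzu,olfac] -> 14 lines: iszup thvg uxg foldy mdzu olfac xeov jzif kgsin odnn oaqck zpcsc weggn aymyt
Hunk 2: at line 3 remove [mdzu] add [gknlc,wzah] -> 15 lines: iszup thvg uxg foldy gknlc wzah olfac xeov jzif kgsin odnn oaqck zpcsc weggn aymyt
Hunk 3: at line 8 remove [jzif,kgsin] add [yfxu,nevum,wyen] -> 16 lines: iszup thvg uxg foldy gknlc wzah olfac xeov yfxu nevum wyen odnn oaqck zpcsc weggn aymyt
Hunk 4: at line 5 remove [olfac] add [qthm,pxe] -> 17 lines: iszup thvg uxg foldy gknlc wzah qthm pxe xeov yfxu nevum wyen odnn oaqck zpcsc weggn aymyt
Hunk 5: at line 10 remove [wyen,odnn,oaqck] add [eshe] -> 15 lines: iszup thvg uxg foldy gknlc wzah qthm pxe xeov yfxu nevum eshe zpcsc weggn aymyt
Hunk 6: at line 2 remove [foldy,gknlc] add [dfwo,yie] -> 15 lines: iszup thvg uxg dfwo yie wzah qthm pxe xeov yfxu nevum eshe zpcsc weggn aymyt
Hunk 7: at line 8 remove [yfxu,nevum] add [qjhmw,ewa,toe] -> 16 lines: iszup thvg uxg dfwo yie wzah qthm pxe xeov qjhmw ewa toe eshe zpcsc weggn aymyt
Final line 14: zpcsc

Answer: zpcsc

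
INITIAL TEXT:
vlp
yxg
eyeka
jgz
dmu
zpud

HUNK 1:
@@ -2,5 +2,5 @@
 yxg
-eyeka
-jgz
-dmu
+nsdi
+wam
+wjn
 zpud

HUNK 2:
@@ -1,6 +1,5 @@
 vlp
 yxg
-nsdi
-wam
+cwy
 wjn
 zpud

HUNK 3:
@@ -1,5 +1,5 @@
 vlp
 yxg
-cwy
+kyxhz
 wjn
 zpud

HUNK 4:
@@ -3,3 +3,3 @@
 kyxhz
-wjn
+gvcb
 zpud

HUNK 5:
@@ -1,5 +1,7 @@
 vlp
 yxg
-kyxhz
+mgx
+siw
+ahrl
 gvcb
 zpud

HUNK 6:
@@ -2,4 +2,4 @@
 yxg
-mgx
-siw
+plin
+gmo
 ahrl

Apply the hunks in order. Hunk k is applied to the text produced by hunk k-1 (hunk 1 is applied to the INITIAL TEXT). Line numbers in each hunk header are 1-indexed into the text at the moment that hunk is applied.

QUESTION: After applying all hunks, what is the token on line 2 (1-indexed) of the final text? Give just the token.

Answer: yxg

Derivation:
Hunk 1: at line 2 remove [eyeka,jgz,dmu] add [nsdi,wam,wjn] -> 6 lines: vlp yxg nsdi wam wjn zpud
Hunk 2: at line 1 remove [nsdi,wam] add [cwy] -> 5 lines: vlp yxg cwy wjn zpud
Hunk 3: at line 1 remove [cwy] add [kyxhz] -> 5 lines: vlp yxg kyxhz wjn zpud
Hunk 4: at line 3 remove [wjn] add [gvcb] -> 5 lines: vlp yxg kyxhz gvcb zpud
Hunk 5: at line 1 remove [kyxhz] add [mgx,siw,ahrl] -> 7 lines: vlp yxg mgx siw ahrl gvcb zpud
Hunk 6: at line 2 remove [mgx,siw] add [plin,gmo] -> 7 lines: vlp yxg plin gmo ahrl gvcb zpud
Final line 2: yxg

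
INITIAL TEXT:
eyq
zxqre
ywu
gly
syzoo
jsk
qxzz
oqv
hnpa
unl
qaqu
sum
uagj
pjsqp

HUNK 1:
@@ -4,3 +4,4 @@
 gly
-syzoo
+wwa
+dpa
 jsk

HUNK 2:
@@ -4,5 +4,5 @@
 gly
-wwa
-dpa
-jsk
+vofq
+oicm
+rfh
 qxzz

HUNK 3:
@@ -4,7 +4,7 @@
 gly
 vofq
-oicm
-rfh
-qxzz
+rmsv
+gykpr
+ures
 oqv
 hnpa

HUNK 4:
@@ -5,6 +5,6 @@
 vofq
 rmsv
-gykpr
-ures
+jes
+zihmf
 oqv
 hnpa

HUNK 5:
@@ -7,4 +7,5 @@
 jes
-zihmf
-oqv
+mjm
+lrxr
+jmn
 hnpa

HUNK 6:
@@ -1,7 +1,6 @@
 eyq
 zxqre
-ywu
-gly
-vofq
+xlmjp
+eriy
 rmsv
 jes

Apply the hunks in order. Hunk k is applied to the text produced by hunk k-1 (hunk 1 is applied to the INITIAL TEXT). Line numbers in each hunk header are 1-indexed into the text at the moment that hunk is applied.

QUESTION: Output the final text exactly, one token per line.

Hunk 1: at line 4 remove [syzoo] add [wwa,dpa] -> 15 lines: eyq zxqre ywu gly wwa dpa jsk qxzz oqv hnpa unl qaqu sum uagj pjsqp
Hunk 2: at line 4 remove [wwa,dpa,jsk] add [vofq,oicm,rfh] -> 15 lines: eyq zxqre ywu gly vofq oicm rfh qxzz oqv hnpa unl qaqu sum uagj pjsqp
Hunk 3: at line 4 remove [oicm,rfh,qxzz] add [rmsv,gykpr,ures] -> 15 lines: eyq zxqre ywu gly vofq rmsv gykpr ures oqv hnpa unl qaqu sum uagj pjsqp
Hunk 4: at line 5 remove [gykpr,ures] add [jes,zihmf] -> 15 lines: eyq zxqre ywu gly vofq rmsv jes zihmf oqv hnpa unl qaqu sum uagj pjsqp
Hunk 5: at line 7 remove [zihmf,oqv] add [mjm,lrxr,jmn] -> 16 lines: eyq zxqre ywu gly vofq rmsv jes mjm lrxr jmn hnpa unl qaqu sum uagj pjsqp
Hunk 6: at line 1 remove [ywu,gly,vofq] add [xlmjp,eriy] -> 15 lines: eyq zxqre xlmjp eriy rmsv jes mjm lrxr jmn hnpa unl qaqu sum uagj pjsqp

Answer: eyq
zxqre
xlmjp
eriy
rmsv
jes
mjm
lrxr
jmn
hnpa
unl
qaqu
sum
uagj
pjsqp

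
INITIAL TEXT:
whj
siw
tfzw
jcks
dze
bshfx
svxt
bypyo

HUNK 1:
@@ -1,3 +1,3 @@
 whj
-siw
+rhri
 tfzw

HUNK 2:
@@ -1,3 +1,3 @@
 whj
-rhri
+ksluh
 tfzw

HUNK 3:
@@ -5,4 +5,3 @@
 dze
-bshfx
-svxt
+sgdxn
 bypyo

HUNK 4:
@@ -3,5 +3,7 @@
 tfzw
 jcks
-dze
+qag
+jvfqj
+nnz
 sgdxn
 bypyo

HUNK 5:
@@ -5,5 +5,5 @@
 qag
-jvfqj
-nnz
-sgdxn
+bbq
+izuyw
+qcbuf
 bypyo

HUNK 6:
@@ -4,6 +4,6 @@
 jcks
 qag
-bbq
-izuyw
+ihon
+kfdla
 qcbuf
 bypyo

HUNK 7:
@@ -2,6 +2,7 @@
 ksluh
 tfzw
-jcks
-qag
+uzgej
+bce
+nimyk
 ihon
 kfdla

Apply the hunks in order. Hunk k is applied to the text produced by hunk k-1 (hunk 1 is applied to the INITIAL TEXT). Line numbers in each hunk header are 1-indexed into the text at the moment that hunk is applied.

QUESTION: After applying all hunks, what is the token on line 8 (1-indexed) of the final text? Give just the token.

Hunk 1: at line 1 remove [siw] add [rhri] -> 8 lines: whj rhri tfzw jcks dze bshfx svxt bypyo
Hunk 2: at line 1 remove [rhri] add [ksluh] -> 8 lines: whj ksluh tfzw jcks dze bshfx svxt bypyo
Hunk 3: at line 5 remove [bshfx,svxt] add [sgdxn] -> 7 lines: whj ksluh tfzw jcks dze sgdxn bypyo
Hunk 4: at line 3 remove [dze] add [qag,jvfqj,nnz] -> 9 lines: whj ksluh tfzw jcks qag jvfqj nnz sgdxn bypyo
Hunk 5: at line 5 remove [jvfqj,nnz,sgdxn] add [bbq,izuyw,qcbuf] -> 9 lines: whj ksluh tfzw jcks qag bbq izuyw qcbuf bypyo
Hunk 6: at line 4 remove [bbq,izuyw] add [ihon,kfdla] -> 9 lines: whj ksluh tfzw jcks qag ihon kfdla qcbuf bypyo
Hunk 7: at line 2 remove [jcks,qag] add [uzgej,bce,nimyk] -> 10 lines: whj ksluh tfzw uzgej bce nimyk ihon kfdla qcbuf bypyo
Final line 8: kfdla

Answer: kfdla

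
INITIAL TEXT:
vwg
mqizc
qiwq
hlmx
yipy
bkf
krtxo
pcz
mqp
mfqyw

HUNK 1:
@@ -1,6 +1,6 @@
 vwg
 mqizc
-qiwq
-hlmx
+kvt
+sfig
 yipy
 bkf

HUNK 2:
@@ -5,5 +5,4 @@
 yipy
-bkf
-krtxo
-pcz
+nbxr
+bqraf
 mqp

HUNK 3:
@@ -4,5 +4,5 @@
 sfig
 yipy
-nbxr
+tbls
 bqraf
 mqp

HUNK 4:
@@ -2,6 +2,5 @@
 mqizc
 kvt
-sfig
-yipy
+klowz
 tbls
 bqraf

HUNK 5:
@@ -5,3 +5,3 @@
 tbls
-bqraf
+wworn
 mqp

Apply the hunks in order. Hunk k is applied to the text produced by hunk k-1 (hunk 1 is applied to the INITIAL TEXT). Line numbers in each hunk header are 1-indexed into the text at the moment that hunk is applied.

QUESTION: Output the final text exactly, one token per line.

Answer: vwg
mqizc
kvt
klowz
tbls
wworn
mqp
mfqyw

Derivation:
Hunk 1: at line 1 remove [qiwq,hlmx] add [kvt,sfig] -> 10 lines: vwg mqizc kvt sfig yipy bkf krtxo pcz mqp mfqyw
Hunk 2: at line 5 remove [bkf,krtxo,pcz] add [nbxr,bqraf] -> 9 lines: vwg mqizc kvt sfig yipy nbxr bqraf mqp mfqyw
Hunk 3: at line 4 remove [nbxr] add [tbls] -> 9 lines: vwg mqizc kvt sfig yipy tbls bqraf mqp mfqyw
Hunk 4: at line 2 remove [sfig,yipy] add [klowz] -> 8 lines: vwg mqizc kvt klowz tbls bqraf mqp mfqyw
Hunk 5: at line 5 remove [bqraf] add [wworn] -> 8 lines: vwg mqizc kvt klowz tbls wworn mqp mfqyw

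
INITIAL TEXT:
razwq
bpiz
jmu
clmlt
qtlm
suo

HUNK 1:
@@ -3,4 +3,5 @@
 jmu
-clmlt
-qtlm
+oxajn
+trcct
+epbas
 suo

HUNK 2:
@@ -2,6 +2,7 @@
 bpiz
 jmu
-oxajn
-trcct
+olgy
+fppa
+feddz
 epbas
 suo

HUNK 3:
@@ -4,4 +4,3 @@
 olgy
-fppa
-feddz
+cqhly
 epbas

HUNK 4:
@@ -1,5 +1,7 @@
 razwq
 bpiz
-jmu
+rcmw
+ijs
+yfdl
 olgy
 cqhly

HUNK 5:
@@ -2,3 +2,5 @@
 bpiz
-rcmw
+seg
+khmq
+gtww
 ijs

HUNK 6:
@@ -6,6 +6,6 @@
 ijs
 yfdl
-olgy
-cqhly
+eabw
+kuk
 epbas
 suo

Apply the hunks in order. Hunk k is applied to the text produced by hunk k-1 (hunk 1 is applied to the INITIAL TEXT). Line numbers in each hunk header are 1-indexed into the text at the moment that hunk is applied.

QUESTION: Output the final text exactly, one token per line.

Hunk 1: at line 3 remove [clmlt,qtlm] add [oxajn,trcct,epbas] -> 7 lines: razwq bpiz jmu oxajn trcct epbas suo
Hunk 2: at line 2 remove [oxajn,trcct] add [olgy,fppa,feddz] -> 8 lines: razwq bpiz jmu olgy fppa feddz epbas suo
Hunk 3: at line 4 remove [fppa,feddz] add [cqhly] -> 7 lines: razwq bpiz jmu olgy cqhly epbas suo
Hunk 4: at line 1 remove [jmu] add [rcmw,ijs,yfdl] -> 9 lines: razwq bpiz rcmw ijs yfdl olgy cqhly epbas suo
Hunk 5: at line 2 remove [rcmw] add [seg,khmq,gtww] -> 11 lines: razwq bpiz seg khmq gtww ijs yfdl olgy cqhly epbas suo
Hunk 6: at line 6 remove [olgy,cqhly] add [eabw,kuk] -> 11 lines: razwq bpiz seg khmq gtww ijs yfdl eabw kuk epbas suo

Answer: razwq
bpiz
seg
khmq
gtww
ijs
yfdl
eabw
kuk
epbas
suo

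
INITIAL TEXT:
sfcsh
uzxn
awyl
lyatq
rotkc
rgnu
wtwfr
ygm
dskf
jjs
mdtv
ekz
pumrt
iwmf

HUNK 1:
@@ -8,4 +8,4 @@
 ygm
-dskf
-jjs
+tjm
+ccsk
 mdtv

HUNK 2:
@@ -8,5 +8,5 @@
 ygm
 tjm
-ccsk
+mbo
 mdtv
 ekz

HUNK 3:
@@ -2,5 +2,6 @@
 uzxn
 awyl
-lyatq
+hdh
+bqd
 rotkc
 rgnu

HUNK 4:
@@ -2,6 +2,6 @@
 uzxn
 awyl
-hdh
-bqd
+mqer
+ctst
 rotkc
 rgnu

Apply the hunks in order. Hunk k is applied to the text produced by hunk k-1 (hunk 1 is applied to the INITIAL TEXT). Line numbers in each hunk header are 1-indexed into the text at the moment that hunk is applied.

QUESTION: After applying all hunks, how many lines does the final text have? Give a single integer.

Hunk 1: at line 8 remove [dskf,jjs] add [tjm,ccsk] -> 14 lines: sfcsh uzxn awyl lyatq rotkc rgnu wtwfr ygm tjm ccsk mdtv ekz pumrt iwmf
Hunk 2: at line 8 remove [ccsk] add [mbo] -> 14 lines: sfcsh uzxn awyl lyatq rotkc rgnu wtwfr ygm tjm mbo mdtv ekz pumrt iwmf
Hunk 3: at line 2 remove [lyatq] add [hdh,bqd] -> 15 lines: sfcsh uzxn awyl hdh bqd rotkc rgnu wtwfr ygm tjm mbo mdtv ekz pumrt iwmf
Hunk 4: at line 2 remove [hdh,bqd] add [mqer,ctst] -> 15 lines: sfcsh uzxn awyl mqer ctst rotkc rgnu wtwfr ygm tjm mbo mdtv ekz pumrt iwmf
Final line count: 15

Answer: 15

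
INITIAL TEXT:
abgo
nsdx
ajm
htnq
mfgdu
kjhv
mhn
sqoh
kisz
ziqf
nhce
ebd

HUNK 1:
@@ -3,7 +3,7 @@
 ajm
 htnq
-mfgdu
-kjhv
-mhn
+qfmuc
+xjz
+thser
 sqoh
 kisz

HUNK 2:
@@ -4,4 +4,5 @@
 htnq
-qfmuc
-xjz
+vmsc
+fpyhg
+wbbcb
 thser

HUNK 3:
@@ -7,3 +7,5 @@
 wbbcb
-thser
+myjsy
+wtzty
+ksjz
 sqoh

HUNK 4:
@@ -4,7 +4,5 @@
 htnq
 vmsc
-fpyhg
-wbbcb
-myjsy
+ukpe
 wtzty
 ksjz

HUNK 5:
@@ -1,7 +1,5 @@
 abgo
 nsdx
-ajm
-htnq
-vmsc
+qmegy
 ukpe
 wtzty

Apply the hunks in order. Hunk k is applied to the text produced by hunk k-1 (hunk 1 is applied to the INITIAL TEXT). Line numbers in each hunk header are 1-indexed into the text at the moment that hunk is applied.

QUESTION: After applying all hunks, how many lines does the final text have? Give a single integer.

Answer: 11

Derivation:
Hunk 1: at line 3 remove [mfgdu,kjhv,mhn] add [qfmuc,xjz,thser] -> 12 lines: abgo nsdx ajm htnq qfmuc xjz thser sqoh kisz ziqf nhce ebd
Hunk 2: at line 4 remove [qfmuc,xjz] add [vmsc,fpyhg,wbbcb] -> 13 lines: abgo nsdx ajm htnq vmsc fpyhg wbbcb thser sqoh kisz ziqf nhce ebd
Hunk 3: at line 7 remove [thser] add [myjsy,wtzty,ksjz] -> 15 lines: abgo nsdx ajm htnq vmsc fpyhg wbbcb myjsy wtzty ksjz sqoh kisz ziqf nhce ebd
Hunk 4: at line 4 remove [fpyhg,wbbcb,myjsy] add [ukpe] -> 13 lines: abgo nsdx ajm htnq vmsc ukpe wtzty ksjz sqoh kisz ziqf nhce ebd
Hunk 5: at line 1 remove [ajm,htnq,vmsc] add [qmegy] -> 11 lines: abgo nsdx qmegy ukpe wtzty ksjz sqoh kisz ziqf nhce ebd
Final line count: 11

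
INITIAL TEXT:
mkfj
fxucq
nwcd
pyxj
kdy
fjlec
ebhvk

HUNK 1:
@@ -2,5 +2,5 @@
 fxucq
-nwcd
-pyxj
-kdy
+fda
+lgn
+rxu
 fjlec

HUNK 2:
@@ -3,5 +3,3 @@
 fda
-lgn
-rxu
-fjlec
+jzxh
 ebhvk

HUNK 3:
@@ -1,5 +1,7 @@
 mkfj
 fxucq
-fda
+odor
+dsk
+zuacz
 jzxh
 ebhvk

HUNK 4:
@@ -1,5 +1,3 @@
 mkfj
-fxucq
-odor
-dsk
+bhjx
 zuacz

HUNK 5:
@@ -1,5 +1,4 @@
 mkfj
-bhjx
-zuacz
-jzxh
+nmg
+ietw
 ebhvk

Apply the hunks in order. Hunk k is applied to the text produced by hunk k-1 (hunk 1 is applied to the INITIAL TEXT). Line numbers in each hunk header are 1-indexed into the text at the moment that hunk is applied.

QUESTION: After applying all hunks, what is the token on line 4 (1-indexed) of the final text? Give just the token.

Hunk 1: at line 2 remove [nwcd,pyxj,kdy] add [fda,lgn,rxu] -> 7 lines: mkfj fxucq fda lgn rxu fjlec ebhvk
Hunk 2: at line 3 remove [lgn,rxu,fjlec] add [jzxh] -> 5 lines: mkfj fxucq fda jzxh ebhvk
Hunk 3: at line 1 remove [fda] add [odor,dsk,zuacz] -> 7 lines: mkfj fxucq odor dsk zuacz jzxh ebhvk
Hunk 4: at line 1 remove [fxucq,odor,dsk] add [bhjx] -> 5 lines: mkfj bhjx zuacz jzxh ebhvk
Hunk 5: at line 1 remove [bhjx,zuacz,jzxh] add [nmg,ietw] -> 4 lines: mkfj nmg ietw ebhvk
Final line 4: ebhvk

Answer: ebhvk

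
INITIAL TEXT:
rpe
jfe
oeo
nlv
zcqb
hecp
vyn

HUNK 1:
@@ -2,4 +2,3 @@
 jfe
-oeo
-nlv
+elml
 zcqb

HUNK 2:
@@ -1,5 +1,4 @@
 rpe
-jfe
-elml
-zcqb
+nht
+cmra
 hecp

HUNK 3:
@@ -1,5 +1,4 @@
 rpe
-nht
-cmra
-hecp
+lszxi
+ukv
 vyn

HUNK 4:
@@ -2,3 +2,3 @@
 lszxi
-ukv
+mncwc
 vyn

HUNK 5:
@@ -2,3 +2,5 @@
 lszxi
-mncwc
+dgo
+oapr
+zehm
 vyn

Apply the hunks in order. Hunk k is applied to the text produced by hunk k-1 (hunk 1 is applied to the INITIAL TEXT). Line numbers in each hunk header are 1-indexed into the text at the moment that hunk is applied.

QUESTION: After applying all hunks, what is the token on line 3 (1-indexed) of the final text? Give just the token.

Hunk 1: at line 2 remove [oeo,nlv] add [elml] -> 6 lines: rpe jfe elml zcqb hecp vyn
Hunk 2: at line 1 remove [jfe,elml,zcqb] add [nht,cmra] -> 5 lines: rpe nht cmra hecp vyn
Hunk 3: at line 1 remove [nht,cmra,hecp] add [lszxi,ukv] -> 4 lines: rpe lszxi ukv vyn
Hunk 4: at line 2 remove [ukv] add [mncwc] -> 4 lines: rpe lszxi mncwc vyn
Hunk 5: at line 2 remove [mncwc] add [dgo,oapr,zehm] -> 6 lines: rpe lszxi dgo oapr zehm vyn
Final line 3: dgo

Answer: dgo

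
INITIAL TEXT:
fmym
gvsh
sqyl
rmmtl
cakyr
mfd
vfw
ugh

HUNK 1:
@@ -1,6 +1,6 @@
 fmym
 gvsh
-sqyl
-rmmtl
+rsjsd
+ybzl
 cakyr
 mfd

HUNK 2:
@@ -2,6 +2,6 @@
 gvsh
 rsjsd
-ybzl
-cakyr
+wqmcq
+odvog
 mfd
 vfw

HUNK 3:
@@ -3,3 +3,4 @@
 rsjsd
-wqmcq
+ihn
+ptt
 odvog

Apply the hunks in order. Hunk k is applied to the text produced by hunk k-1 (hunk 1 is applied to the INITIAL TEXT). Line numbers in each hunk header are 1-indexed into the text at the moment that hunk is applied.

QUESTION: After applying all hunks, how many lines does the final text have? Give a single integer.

Hunk 1: at line 1 remove [sqyl,rmmtl] add [rsjsd,ybzl] -> 8 lines: fmym gvsh rsjsd ybzl cakyr mfd vfw ugh
Hunk 2: at line 2 remove [ybzl,cakyr] add [wqmcq,odvog] -> 8 lines: fmym gvsh rsjsd wqmcq odvog mfd vfw ugh
Hunk 3: at line 3 remove [wqmcq] add [ihn,ptt] -> 9 lines: fmym gvsh rsjsd ihn ptt odvog mfd vfw ugh
Final line count: 9

Answer: 9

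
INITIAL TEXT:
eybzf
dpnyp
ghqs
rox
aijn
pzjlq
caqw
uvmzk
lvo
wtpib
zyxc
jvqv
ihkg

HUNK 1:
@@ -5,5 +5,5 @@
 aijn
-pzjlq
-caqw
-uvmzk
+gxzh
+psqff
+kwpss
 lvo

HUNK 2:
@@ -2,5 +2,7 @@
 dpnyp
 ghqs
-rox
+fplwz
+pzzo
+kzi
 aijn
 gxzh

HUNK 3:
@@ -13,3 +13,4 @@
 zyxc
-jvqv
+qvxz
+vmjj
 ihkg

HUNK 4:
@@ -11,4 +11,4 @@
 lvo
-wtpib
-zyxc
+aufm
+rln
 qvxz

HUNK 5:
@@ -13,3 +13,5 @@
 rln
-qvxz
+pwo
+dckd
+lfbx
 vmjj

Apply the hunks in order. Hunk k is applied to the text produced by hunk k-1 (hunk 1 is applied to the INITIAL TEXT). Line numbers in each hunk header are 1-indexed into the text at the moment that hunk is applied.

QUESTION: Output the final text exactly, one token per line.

Answer: eybzf
dpnyp
ghqs
fplwz
pzzo
kzi
aijn
gxzh
psqff
kwpss
lvo
aufm
rln
pwo
dckd
lfbx
vmjj
ihkg

Derivation:
Hunk 1: at line 5 remove [pzjlq,caqw,uvmzk] add [gxzh,psqff,kwpss] -> 13 lines: eybzf dpnyp ghqs rox aijn gxzh psqff kwpss lvo wtpib zyxc jvqv ihkg
Hunk 2: at line 2 remove [rox] add [fplwz,pzzo,kzi] -> 15 lines: eybzf dpnyp ghqs fplwz pzzo kzi aijn gxzh psqff kwpss lvo wtpib zyxc jvqv ihkg
Hunk 3: at line 13 remove [jvqv] add [qvxz,vmjj] -> 16 lines: eybzf dpnyp ghqs fplwz pzzo kzi aijn gxzh psqff kwpss lvo wtpib zyxc qvxz vmjj ihkg
Hunk 4: at line 11 remove [wtpib,zyxc] add [aufm,rln] -> 16 lines: eybzf dpnyp ghqs fplwz pzzo kzi aijn gxzh psqff kwpss lvo aufm rln qvxz vmjj ihkg
Hunk 5: at line 13 remove [qvxz] add [pwo,dckd,lfbx] -> 18 lines: eybzf dpnyp ghqs fplwz pzzo kzi aijn gxzh psqff kwpss lvo aufm rln pwo dckd lfbx vmjj ihkg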